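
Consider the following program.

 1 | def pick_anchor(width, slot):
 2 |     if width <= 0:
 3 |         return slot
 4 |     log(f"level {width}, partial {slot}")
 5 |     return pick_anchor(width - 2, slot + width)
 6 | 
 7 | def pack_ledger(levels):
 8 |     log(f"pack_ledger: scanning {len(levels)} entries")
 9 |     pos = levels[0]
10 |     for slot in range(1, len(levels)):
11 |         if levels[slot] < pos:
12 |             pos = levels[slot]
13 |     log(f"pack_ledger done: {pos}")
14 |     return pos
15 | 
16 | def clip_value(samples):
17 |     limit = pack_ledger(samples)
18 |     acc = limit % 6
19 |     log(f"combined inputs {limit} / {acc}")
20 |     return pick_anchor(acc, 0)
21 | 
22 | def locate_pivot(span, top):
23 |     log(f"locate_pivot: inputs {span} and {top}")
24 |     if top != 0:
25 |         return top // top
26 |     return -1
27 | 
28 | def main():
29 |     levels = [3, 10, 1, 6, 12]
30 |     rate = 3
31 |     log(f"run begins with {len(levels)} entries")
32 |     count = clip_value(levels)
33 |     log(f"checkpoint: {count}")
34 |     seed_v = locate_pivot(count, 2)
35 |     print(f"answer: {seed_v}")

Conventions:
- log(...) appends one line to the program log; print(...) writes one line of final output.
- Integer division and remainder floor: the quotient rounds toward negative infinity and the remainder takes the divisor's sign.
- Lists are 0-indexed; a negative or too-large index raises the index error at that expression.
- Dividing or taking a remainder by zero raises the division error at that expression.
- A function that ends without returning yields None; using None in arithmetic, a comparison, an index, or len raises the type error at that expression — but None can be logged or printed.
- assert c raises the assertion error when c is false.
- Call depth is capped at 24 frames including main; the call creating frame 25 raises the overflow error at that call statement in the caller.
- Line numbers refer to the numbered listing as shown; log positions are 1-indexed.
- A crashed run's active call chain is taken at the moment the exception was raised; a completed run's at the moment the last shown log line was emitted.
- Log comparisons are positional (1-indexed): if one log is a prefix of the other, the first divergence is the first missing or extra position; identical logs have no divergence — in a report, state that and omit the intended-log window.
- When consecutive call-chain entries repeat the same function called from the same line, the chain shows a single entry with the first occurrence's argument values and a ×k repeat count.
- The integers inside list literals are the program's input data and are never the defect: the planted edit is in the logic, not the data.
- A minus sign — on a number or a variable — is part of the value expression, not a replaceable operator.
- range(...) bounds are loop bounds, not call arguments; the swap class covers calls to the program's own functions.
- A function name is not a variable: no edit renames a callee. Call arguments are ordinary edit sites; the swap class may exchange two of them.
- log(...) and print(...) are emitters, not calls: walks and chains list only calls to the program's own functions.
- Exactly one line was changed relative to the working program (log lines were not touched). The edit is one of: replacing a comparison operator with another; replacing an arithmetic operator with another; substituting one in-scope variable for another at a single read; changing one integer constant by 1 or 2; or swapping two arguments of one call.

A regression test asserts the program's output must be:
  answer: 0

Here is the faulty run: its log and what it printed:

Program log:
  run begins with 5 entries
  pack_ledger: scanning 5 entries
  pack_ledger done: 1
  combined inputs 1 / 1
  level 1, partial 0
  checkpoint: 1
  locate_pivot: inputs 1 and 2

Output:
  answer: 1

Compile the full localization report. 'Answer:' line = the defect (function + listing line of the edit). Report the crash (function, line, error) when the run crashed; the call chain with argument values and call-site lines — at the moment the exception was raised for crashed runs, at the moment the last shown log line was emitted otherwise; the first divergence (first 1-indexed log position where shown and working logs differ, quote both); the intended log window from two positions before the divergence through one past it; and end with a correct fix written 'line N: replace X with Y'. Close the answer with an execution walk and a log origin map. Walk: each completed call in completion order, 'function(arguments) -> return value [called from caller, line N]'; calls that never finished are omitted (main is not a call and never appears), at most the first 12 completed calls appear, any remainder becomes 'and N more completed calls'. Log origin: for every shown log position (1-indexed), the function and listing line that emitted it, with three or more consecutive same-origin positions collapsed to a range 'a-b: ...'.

Answer: the defect is in locate_pivot at line 25.
Key observation: No log line changed; the fault shows up purely in the output.
Call chain: main -> locate_pivot(1, 2) (called at line 34).
First divergence: none (the log streams are identical).
Execution walk:
  pack_ledger([3, 10, 1, 6, 12]) -> 1  [called from clip_value, line 17]
  pick_anchor(-1, 1) -> 1  [called from pick_anchor, line 5]
  pick_anchor(1, 0) -> 1  [called from clip_value, line 20]
  clip_value([3, 10, 1, 6, 12]) -> 1  [called from main, line 32]
  locate_pivot(1, 2) -> 1  [called from main, line 34]
Log line origins:
  1: logged in main at line 31
  2: logged in pack_ledger at line 8
  3: logged in pack_ledger at line 13
  4: logged in clip_value at line 19
  5: logged in pick_anchor at line 4
  6: logged in main at line 33
  7: logged in locate_pivot at line 23
A correct fix: line 25: replace `top // top` with `span // top`.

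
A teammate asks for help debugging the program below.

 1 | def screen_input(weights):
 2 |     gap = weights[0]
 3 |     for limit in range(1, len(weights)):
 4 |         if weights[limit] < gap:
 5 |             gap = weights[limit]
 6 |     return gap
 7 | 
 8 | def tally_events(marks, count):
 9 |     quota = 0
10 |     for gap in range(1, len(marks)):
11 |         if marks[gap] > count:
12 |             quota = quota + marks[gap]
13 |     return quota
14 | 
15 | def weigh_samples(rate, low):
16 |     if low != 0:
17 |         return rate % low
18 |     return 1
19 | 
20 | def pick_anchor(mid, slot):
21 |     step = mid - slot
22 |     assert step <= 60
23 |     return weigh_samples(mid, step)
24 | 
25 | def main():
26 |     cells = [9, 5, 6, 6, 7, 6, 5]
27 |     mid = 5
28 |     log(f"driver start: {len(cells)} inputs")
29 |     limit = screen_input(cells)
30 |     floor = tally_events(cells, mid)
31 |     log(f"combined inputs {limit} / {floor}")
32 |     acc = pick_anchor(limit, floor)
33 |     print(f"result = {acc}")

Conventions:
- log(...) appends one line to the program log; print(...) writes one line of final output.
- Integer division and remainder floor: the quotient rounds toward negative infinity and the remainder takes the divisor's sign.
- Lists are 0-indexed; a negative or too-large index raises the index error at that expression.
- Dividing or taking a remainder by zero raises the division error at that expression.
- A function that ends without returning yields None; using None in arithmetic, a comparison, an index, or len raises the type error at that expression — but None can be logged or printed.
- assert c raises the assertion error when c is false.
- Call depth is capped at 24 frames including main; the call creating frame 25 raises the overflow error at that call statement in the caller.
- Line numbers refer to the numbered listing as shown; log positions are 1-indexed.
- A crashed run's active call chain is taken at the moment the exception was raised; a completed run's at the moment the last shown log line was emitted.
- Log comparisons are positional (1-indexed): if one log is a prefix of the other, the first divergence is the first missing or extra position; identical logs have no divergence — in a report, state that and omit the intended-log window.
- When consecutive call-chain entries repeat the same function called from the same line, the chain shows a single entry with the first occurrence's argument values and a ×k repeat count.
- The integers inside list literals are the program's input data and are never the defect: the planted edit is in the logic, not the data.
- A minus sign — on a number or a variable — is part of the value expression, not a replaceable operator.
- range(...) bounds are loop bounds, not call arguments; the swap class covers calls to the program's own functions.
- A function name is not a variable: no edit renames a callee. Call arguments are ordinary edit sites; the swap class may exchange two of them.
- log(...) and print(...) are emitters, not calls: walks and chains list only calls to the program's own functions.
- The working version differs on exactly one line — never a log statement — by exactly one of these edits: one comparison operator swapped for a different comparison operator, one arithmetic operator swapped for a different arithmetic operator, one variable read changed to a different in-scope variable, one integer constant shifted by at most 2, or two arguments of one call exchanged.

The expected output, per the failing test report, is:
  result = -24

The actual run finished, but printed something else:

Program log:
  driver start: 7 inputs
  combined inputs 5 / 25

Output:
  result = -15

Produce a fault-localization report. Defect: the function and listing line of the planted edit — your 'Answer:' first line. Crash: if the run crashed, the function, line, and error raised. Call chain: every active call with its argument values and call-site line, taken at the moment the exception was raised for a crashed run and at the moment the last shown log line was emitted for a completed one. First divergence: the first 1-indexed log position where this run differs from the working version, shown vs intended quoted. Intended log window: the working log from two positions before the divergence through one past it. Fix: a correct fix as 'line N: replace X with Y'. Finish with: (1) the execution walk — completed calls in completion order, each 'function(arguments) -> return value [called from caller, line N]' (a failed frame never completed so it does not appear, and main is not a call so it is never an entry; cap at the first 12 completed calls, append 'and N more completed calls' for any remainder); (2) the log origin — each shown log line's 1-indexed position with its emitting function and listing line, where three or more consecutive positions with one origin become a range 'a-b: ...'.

Answer: the defect is in tally_events at line 10.
The tell: Position 2 is the first bad log line: 'combined inputs 5 / 25' should read 'combined inputs 5 / 34'.
Call chain: main.
First divergence: position 2 — shown 'combined inputs 5 / 25', intended 'combined inputs 5 / 34'.
Intended log window:
  1: driver start: 7 inputs
  2: combined inputs 5 / 34
Execution walk:
  screen_input([9, 5, 6, 6, 7, 6, 5]) -> 5  [called from main, line 29]
  tally_events([9, 5, 6, 6, 7, 6, 5], 5) -> 25  [called from main, line 30]
  weigh_samples(5, -20) -> -15  [called from pick_anchor, line 23]
  pick_anchor(5, 25) -> -15  [called from main, line 32]
Log line origins:
  1: emitted by main (line 28)
  2: emitted by main (line 31)
A correct fix: line 10: replace `1` with `0`.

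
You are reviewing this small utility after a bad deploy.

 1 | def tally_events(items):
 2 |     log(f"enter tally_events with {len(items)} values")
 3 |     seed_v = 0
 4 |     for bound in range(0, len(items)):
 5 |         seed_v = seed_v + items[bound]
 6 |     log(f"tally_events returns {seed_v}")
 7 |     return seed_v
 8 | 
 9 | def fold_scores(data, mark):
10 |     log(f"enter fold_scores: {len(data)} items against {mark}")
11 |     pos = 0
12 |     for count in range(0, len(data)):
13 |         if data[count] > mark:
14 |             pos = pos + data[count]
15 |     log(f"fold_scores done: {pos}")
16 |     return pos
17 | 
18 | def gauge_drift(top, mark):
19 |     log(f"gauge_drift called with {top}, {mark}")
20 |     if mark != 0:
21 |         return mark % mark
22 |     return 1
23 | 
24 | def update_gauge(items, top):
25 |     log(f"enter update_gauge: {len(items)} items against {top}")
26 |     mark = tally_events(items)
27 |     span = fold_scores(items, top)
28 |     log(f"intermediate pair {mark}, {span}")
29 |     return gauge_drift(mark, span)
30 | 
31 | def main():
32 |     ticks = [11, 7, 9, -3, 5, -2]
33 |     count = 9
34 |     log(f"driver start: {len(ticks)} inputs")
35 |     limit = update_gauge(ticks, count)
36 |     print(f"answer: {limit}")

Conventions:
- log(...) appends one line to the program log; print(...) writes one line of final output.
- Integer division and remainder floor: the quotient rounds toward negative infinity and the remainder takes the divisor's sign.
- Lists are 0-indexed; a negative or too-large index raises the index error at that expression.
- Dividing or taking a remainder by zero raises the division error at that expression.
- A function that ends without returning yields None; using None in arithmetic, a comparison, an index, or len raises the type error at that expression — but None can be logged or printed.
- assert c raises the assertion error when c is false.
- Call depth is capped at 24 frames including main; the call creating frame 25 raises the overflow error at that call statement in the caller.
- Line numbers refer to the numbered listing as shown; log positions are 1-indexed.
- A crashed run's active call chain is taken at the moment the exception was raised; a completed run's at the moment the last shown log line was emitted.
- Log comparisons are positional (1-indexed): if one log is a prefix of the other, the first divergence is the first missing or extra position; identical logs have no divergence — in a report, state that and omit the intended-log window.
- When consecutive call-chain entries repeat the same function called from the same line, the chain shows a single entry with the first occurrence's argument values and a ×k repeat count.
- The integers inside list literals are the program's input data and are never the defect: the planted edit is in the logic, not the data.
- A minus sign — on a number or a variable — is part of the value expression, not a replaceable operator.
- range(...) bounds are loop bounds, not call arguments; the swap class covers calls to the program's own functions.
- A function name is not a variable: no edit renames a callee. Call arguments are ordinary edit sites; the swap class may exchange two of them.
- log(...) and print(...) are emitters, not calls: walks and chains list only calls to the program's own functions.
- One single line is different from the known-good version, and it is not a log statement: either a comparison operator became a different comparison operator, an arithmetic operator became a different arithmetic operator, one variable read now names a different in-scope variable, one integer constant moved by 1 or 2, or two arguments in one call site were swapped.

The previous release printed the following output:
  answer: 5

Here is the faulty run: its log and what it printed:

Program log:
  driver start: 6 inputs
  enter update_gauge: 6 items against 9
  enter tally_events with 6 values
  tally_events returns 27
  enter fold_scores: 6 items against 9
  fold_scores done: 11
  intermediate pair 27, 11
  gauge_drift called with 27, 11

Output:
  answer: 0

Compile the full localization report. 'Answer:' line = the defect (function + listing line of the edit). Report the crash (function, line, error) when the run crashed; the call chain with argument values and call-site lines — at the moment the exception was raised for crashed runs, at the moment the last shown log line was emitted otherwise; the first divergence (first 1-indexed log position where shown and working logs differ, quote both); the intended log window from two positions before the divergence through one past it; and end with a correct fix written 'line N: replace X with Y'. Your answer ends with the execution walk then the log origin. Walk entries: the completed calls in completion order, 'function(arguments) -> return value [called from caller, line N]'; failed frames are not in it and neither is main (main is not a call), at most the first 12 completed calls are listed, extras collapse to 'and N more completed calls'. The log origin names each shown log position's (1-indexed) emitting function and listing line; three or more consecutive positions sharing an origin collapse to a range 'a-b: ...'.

Answer: the defect is in gauge_drift at line 21.
Key fact: Nothing in the log betrays the bug — only the output does.
Call chain: main -> update_gauge([11, 7, 9, -3, 5, -2], 9) (called at line 35) -> gauge_drift(27, 11) (called at line 29).
First divergence: none (the log streams are identical).
Execution walk:
  tally_events([11, 7, 9, -3, 5, -2]) -> 27  [called from update_gauge, line 26]
  fold_scores([11, 7, 9, -3, 5, -2], 9) -> 11  [called from update_gauge, line 27]
  gauge_drift(27, 11) -> 0  [called from update_gauge, line 29]
  update_gauge([11, 7, 9, -3, 5, -2], 9) -> 0  [called from main, line 35]
Origin of each log line:
  1: emitted by main (line 34)
  2: emitted by update_gauge (line 25)
  3: emitted by tally_events (line 2)
  4: emitted by tally_events (line 6)
  5: emitted by fold_scores (line 10)
  6: emitted by fold_scores (line 15)
  7: emitted by update_gauge (line 28)
  8: emitted by gauge_drift (line 19)
A correct fix: line 21: replace `mark % mark` with `top % mark`.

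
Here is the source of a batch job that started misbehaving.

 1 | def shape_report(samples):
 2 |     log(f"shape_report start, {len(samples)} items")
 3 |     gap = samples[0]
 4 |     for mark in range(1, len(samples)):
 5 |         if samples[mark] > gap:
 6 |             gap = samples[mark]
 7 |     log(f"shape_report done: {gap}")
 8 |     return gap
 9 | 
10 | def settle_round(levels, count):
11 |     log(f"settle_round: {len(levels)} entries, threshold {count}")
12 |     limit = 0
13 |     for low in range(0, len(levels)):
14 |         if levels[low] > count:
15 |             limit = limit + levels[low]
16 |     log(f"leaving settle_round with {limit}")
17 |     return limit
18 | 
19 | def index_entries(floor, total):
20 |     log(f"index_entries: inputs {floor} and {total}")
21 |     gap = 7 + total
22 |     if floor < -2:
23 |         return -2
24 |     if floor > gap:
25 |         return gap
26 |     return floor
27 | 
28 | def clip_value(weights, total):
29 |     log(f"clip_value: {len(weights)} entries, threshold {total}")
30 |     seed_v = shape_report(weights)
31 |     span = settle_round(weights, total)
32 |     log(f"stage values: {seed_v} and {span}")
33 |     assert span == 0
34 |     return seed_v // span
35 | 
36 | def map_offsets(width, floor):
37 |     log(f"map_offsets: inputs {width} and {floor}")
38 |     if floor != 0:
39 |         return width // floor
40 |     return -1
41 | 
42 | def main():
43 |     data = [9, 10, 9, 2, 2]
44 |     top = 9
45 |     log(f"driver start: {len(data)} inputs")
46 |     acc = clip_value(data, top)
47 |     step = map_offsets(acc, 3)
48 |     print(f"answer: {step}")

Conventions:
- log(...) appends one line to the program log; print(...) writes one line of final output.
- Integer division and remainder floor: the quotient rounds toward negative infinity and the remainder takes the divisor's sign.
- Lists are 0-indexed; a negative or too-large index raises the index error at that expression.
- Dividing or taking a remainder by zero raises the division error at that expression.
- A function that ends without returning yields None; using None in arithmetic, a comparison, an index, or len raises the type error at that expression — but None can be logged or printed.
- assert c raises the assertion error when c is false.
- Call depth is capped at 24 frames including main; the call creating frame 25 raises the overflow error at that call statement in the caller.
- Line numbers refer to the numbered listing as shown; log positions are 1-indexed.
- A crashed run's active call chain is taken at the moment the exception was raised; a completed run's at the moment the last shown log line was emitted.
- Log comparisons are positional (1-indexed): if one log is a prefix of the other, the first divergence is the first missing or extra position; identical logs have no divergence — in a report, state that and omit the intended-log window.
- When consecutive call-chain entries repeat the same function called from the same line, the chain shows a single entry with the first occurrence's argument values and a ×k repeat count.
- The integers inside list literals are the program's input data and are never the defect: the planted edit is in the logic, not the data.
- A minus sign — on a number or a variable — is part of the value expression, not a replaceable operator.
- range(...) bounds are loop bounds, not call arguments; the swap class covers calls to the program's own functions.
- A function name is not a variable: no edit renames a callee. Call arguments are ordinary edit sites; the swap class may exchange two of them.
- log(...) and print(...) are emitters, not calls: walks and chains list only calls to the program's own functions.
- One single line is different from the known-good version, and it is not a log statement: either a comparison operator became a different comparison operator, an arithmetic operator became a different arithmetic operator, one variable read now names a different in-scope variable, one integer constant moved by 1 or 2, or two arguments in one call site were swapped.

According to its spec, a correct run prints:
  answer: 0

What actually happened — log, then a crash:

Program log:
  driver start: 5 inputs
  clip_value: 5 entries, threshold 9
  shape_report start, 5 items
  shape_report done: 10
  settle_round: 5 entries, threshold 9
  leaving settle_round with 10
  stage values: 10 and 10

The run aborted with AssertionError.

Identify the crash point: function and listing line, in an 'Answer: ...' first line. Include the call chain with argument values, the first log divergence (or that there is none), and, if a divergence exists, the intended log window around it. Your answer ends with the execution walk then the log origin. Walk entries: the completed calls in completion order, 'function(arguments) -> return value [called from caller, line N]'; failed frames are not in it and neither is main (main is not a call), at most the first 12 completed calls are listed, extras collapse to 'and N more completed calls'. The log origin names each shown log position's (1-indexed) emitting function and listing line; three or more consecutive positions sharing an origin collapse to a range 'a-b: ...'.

Answer: the error was raised in clip_value, line 33.
Core observation: After 7 matching log lines the faulty run goes silent, while the working version continues with 'map_offsets: inputs 1 and 3'.
Call chain: main -> clip_value([9, 10, 9, 2, 2], 9) (called at line 46).
First divergence: position 8 (shown log ended at 7 lines; the working version continues: 'map_offsets: inputs 1 and 3').
Intended log window:
  6: leaving settle_round with 10
  7: stage values: 10 and 10
  8: map_offsets: inputs 1 and 3
Execution walk:
  shape_report([9, 10, 9, 2, 2]) -> 10  [called from clip_value, line 30]
  settle_round([9, 10, 9, 2, 2], 9) -> 10  [called from clip_value, line 31]
Log origin:
  1 — main, line 45
  2 — clip_value, line 29
  3 — shape_report, line 2
  4 — shape_report, line 7
  5 — settle_round, line 11
  6 — settle_round, line 16
  7 — clip_value, line 32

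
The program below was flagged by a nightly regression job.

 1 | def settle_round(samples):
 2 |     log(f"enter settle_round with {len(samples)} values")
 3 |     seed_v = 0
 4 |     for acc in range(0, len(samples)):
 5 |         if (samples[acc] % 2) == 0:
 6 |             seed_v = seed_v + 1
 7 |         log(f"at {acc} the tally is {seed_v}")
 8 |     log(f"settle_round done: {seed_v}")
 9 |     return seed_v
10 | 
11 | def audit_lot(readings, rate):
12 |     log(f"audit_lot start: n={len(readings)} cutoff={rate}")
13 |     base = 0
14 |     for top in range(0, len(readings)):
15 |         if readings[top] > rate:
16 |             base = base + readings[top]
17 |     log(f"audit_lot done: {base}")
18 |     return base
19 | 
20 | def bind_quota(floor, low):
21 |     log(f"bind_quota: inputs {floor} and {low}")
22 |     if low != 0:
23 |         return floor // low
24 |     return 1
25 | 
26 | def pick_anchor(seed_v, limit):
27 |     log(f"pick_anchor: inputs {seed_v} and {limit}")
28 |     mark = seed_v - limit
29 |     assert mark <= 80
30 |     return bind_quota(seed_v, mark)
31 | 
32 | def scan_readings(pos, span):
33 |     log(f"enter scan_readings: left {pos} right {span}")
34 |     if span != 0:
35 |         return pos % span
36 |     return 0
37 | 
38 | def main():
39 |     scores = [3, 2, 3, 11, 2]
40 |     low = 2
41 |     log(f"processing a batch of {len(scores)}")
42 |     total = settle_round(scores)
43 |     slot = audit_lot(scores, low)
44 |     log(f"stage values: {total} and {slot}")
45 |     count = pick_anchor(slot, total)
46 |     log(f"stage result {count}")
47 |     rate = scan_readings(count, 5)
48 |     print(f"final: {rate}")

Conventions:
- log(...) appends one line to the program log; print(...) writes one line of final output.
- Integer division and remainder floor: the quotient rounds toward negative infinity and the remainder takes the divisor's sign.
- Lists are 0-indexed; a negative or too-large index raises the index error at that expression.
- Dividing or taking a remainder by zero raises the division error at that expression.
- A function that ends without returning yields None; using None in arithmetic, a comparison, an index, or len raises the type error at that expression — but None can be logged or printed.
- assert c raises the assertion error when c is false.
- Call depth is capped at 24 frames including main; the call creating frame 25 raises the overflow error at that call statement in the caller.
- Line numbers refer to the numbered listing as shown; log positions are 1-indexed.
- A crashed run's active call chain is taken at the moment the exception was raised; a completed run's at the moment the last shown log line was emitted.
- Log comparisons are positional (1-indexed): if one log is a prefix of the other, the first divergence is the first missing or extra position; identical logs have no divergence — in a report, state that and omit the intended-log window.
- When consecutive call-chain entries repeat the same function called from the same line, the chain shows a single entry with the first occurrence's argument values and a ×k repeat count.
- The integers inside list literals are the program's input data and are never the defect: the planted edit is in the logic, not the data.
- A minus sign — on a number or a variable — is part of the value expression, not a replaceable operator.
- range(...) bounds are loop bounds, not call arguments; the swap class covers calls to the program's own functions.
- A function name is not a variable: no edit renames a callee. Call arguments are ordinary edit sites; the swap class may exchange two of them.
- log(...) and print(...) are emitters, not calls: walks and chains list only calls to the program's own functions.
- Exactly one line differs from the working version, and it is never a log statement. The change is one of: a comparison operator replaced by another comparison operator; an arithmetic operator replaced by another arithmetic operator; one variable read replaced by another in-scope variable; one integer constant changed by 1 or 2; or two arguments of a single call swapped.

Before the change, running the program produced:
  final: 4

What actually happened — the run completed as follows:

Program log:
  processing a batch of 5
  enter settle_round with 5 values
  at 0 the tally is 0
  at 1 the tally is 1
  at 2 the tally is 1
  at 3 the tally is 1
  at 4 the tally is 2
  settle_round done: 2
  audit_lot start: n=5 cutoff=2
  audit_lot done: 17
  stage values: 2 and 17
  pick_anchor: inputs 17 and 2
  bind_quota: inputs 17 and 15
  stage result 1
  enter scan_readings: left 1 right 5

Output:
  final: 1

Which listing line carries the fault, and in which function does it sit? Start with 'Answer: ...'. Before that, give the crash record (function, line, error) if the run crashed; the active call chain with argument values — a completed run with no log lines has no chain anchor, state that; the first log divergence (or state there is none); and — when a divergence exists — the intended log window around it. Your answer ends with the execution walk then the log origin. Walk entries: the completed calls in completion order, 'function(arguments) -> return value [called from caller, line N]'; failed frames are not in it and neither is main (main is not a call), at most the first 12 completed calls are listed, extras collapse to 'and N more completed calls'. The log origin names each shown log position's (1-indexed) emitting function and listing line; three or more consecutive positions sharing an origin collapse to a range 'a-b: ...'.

Answer: the defect is in main at line 45.
Core observation: At log position 12 the runs split — shown 'pick_anchor: inputs 17 and 2', but the working version logs 'pick_anchor: inputs 2 and 17'.
Call chain: main -> scan_readings(1, 5) (called at line 47).
First divergence: position 12 — shown 'pick_anchor: inputs 17 and 2', intended 'pick_anchor: inputs 2 and 17'.
Intended log window:
  10: audit_lot done: 17
  11: stage values: 2 and 17
  12: pick_anchor: inputs 2 and 17
  13: bind_quota: inputs 2 and -15
Execution walk:
  settle_round([3, 2, 3, 11, 2]) -> 2  [called from main, line 42]
  audit_lot([3, 2, 3, 11, 2], 2) -> 17  [called from main, line 43]
  bind_quota(17, 15) -> 1  [called from pick_anchor, line 30]
  pick_anchor(17, 2) -> 1  [called from main, line 45]
  scan_readings(1, 5) -> 1  [called from main, line 47]
Log origins:
  1: logged in main at line 41
  2: logged in settle_round at line 2
  3-7: logged in settle_round at line 7
  8: logged in settle_round at line 8
  9: logged in audit_lot at line 12
  10: logged in audit_lot at line 17
  11: logged in main at line 44
  12: logged in pick_anchor at line 27
  13: logged in bind_quota at line 21
  14: logged in main at line 46
  15: logged in scan_readings at line 33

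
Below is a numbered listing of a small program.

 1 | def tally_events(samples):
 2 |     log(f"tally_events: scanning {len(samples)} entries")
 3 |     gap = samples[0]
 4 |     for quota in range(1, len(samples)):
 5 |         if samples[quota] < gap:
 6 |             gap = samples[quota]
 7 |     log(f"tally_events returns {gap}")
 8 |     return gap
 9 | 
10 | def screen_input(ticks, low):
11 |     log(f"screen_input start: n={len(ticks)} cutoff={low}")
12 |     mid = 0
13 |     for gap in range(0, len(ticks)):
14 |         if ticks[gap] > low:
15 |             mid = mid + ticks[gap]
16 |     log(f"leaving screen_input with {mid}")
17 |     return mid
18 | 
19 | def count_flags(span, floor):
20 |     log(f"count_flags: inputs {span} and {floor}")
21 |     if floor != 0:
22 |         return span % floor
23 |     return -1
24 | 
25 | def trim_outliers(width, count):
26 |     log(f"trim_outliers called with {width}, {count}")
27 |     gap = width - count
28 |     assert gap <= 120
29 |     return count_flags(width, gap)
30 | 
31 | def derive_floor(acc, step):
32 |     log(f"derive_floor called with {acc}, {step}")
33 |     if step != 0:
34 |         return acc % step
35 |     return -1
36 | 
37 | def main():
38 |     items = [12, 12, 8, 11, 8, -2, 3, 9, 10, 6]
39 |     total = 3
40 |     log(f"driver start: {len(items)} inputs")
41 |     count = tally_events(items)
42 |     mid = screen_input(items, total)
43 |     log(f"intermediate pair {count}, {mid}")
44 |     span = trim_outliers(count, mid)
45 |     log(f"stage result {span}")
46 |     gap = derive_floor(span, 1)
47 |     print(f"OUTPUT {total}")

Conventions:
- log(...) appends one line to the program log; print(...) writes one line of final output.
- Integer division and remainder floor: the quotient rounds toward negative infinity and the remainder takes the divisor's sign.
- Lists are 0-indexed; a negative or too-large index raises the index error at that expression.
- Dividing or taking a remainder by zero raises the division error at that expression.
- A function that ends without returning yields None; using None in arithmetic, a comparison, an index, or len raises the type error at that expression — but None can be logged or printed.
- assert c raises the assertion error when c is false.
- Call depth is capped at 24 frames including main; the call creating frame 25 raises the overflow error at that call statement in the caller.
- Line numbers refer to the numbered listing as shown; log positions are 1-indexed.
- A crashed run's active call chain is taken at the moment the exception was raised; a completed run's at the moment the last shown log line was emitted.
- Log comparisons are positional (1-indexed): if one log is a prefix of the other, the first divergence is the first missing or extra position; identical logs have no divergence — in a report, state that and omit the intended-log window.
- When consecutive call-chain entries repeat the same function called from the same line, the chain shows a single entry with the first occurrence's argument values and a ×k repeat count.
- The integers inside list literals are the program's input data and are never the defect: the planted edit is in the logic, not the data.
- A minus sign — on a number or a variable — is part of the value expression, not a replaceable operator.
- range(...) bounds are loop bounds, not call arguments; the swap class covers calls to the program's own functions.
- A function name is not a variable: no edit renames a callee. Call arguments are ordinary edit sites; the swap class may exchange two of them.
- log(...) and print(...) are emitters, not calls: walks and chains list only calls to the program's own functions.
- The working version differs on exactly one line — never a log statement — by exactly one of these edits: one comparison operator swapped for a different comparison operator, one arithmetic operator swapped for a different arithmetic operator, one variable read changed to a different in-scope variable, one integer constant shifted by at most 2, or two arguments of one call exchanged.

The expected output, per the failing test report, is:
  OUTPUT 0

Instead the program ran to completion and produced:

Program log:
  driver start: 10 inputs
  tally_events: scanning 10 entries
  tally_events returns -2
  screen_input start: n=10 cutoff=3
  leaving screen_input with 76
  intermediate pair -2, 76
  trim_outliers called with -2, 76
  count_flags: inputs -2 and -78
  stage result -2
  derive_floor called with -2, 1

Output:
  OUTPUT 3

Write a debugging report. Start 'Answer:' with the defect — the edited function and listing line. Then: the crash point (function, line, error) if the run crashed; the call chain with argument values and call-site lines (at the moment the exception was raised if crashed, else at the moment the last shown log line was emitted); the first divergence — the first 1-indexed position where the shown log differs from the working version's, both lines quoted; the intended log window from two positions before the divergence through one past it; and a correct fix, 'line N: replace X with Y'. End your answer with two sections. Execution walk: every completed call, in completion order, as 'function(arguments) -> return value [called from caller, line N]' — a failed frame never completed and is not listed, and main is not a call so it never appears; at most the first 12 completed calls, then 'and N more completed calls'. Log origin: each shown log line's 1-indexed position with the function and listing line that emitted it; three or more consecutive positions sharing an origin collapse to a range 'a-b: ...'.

Answer: the defect is in main at line 47.
Key fact: Every logged value matches the working version; the printed result is what differs.
Call chain: main -> derive_floor(-2, 1) (called at line 46).
First divergence: none; the two logs match at every position.
Execution walk:
  tally_events([12, 12, 8, 11, 8, -2, 3, 9, 10, 6]) -> -2  [called from main, line 41]
  screen_input([12, 12, 8, 11, 8, -2, 3, 9, 10, 6], 3) -> 76  [called from main, line 42]
  count_flags(-2, -78) -> -2  [called from trim_outliers, line 29]
  trim_outliers(-2, 76) -> -2  [called from main, line 44]
  derive_floor(-2, 1) -> 0  [called from main, line 46]
Log origins:
  1: emitted by main (line 40)
  2: emitted by tally_events (line 2)
  3: emitted by tally_events (line 7)
  4: emitted by screen_input (line 11)
  5: emitted by screen_input (line 16)
  6: emitted by main (line 43)
  7: emitted by trim_outliers (line 26)
  8: emitted by count_flags (line 20)
  9: emitted by main (line 45)
  10: emitted by derive_floor (line 32)
A correct fix: line 47: replace `total` with `gap`.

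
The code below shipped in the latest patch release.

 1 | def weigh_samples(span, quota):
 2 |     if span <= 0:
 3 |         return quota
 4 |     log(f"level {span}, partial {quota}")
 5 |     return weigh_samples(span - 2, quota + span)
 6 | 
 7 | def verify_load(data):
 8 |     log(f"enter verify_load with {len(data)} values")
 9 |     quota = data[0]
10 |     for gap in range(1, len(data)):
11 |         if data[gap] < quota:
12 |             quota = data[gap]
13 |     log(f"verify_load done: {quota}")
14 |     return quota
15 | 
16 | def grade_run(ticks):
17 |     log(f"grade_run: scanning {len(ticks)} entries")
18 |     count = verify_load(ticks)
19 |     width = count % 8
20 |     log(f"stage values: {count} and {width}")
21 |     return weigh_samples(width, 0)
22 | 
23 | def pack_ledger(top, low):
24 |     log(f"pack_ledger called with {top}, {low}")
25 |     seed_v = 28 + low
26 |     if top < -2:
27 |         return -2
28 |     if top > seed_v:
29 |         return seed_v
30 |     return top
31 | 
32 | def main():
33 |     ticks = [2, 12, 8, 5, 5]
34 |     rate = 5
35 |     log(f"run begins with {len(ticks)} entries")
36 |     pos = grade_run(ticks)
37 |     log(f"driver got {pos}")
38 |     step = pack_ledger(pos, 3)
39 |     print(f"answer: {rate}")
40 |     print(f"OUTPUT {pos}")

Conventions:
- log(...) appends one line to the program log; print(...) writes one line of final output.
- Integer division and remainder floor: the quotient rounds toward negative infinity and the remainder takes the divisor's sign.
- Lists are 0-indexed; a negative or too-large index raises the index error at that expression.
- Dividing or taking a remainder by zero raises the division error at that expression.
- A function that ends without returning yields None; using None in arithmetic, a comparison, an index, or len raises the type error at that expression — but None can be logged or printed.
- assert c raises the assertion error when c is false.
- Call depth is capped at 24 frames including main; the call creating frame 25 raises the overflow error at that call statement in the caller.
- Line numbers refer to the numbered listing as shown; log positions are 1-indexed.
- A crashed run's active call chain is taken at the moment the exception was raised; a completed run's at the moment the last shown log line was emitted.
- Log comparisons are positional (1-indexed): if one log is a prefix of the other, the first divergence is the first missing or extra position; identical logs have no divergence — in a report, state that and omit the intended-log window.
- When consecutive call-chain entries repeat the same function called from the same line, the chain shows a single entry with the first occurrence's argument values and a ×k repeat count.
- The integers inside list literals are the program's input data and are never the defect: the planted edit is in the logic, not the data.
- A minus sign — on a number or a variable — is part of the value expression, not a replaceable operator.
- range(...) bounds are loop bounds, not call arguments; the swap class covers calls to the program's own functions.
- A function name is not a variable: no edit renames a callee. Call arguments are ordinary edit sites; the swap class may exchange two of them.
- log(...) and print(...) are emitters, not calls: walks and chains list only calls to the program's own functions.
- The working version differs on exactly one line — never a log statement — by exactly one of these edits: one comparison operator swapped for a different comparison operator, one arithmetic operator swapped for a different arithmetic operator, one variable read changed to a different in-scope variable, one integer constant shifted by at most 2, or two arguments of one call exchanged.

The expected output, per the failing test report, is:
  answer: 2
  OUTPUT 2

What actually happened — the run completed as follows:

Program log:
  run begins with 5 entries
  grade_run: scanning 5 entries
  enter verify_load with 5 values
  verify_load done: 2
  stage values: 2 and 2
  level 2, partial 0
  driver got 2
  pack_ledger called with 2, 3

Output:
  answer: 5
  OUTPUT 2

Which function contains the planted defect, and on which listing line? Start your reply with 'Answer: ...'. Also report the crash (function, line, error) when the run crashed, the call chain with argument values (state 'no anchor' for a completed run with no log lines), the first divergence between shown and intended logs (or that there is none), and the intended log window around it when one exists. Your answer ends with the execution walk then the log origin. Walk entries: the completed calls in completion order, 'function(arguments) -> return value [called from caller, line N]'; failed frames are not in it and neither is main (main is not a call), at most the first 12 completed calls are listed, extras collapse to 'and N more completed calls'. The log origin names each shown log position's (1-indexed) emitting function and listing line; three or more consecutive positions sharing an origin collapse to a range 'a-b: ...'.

Answer: the defect is in main at line 39.
The tell: The logs agree in full; only the final output differs.
Call chain: main -> pack_ledger(2, 3) (called at line 38).
First divergence: none; the two logs match at every position.
Execution walk:
  verify_load([2, 12, 8, 5, 5]) -> 2  [called from grade_run, line 18]
  weigh_samples(0, 2) -> 2  [called from weigh_samples, line 5]
  weigh_samples(2, 0) -> 2  [called from grade_run, line 21]
  grade_run([2, 12, 8, 5, 5]) -> 2  [called from main, line 36]
  pack_ledger(2, 3) -> 2  [called from main, line 38]
Origin of each log line:
  1: logged in main at line 35
  2: logged in grade_run at line 17
  3: logged in verify_load at line 8
  4: logged in verify_load at line 13
  5: logged in grade_run at line 20
  6: logged in weigh_samples at line 4
  7: logged in main at line 37
  8: logged in pack_ledger at line 24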